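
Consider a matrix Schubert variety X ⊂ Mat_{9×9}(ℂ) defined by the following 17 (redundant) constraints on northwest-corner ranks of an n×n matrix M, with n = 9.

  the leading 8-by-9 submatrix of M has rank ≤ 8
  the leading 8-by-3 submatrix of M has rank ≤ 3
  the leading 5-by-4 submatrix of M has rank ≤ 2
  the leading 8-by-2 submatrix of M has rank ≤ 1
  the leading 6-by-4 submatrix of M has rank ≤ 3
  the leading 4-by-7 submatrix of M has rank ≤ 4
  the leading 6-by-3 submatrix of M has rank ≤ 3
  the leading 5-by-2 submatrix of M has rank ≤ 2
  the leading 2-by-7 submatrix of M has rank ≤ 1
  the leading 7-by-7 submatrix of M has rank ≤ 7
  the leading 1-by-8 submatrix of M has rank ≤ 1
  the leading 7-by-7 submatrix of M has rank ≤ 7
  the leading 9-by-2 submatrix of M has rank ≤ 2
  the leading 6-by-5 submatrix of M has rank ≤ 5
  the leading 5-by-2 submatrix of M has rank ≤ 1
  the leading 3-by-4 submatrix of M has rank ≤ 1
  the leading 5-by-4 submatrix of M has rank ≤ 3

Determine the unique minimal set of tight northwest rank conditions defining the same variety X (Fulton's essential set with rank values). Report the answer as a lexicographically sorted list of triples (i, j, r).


Reconstructing r_w from the 17 given conditions:

  row 1: 1, 1, 1, 1, 1, 1, 1, 1, 1
  row 2: 1, 1, 1, 1, 1, 1, 1, 2, 2
  row 3: 1, 1, 1, 1, 2, 2, 2, 3, 3
  row 4: 1, 1, 2, 2, 3, 3, 3, 4, 4
  row 5: 1, 1, 2, 2, 3, 4, 4, 5, 5
  row 6: 1, 1, 2, 3, 4, 5, 5, 6, 6
  row 7: 1, 1, 2, 3, 4, 5, 6, 7, 7
  row 8: 1, 1, 2, 3, 4, 5, 6, 7, 8
  row 9: 1, 2, 3, 4, 5, 6, 7, 8, 9

so w = (1, 8, 5, 3, 6, 4, 7, 9, 2).

|D(w)|=15, |Ess(w)|=4:

[(2, 7, 1), (3, 4, 1), (5, 4, 2), (8, 2, 1)]


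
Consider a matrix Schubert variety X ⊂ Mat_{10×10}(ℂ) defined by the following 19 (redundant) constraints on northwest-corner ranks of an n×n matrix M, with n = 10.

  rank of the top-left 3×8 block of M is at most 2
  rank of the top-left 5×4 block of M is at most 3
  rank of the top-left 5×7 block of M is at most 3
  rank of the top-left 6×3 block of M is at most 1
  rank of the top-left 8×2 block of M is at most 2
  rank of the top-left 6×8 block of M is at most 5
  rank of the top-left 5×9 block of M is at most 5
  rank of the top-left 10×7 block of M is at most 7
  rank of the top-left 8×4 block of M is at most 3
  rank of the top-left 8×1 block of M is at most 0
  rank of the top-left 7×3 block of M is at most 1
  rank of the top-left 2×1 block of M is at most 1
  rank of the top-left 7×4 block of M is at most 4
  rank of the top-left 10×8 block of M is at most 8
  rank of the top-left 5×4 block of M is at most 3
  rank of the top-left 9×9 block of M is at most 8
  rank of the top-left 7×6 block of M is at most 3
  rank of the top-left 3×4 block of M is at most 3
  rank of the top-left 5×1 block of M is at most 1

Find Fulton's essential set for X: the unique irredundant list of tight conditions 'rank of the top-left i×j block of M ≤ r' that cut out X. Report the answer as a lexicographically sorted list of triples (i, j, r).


Propagating the 19 rank bounds to every northwest block:

  R[1]: 0, 1, 1, 1, 1, 1, 1, 1, 1, 1
  R[2]: 0, 1, 1, 2, 2, 2, 2, 2, 2, 2
  R[3]: 0, 1, 1, 2, 2, 2, 2, 2, 3, 3
  R[4]: 0, 1, 1, 2, 3, 3, 3, 3, 4, 4
  R[5]: 0, 1, 1, 2, 3, 3, 3, 4, 5, 5
  R[6]: 0, 1, 1, 2, 3, 3, 4, 5, 6, 6
  R[7]: 0, 1, 1, 2, 3, 3, 4, 5, 6, 7
  R[8]: 0, 1, 2, 3, 4, 4, 5, 6, 7, 8
  R[9]: 1, 2, 3, 4, 5, 5, 6, 7, 8, 9
  R[10]: 1, 2, 3, 4, 5, 6, 7, 8, 9, 10

so w = (2, 4, 9, 5, 8, 7, 10, 3, 1, 6).

D(w) has 22 cells with 5 SE-corners; essential set:

[(3, 8, 2), (5, 7, 3), (7, 3, 1), (7, 6, 3), (8, 1, 0)]


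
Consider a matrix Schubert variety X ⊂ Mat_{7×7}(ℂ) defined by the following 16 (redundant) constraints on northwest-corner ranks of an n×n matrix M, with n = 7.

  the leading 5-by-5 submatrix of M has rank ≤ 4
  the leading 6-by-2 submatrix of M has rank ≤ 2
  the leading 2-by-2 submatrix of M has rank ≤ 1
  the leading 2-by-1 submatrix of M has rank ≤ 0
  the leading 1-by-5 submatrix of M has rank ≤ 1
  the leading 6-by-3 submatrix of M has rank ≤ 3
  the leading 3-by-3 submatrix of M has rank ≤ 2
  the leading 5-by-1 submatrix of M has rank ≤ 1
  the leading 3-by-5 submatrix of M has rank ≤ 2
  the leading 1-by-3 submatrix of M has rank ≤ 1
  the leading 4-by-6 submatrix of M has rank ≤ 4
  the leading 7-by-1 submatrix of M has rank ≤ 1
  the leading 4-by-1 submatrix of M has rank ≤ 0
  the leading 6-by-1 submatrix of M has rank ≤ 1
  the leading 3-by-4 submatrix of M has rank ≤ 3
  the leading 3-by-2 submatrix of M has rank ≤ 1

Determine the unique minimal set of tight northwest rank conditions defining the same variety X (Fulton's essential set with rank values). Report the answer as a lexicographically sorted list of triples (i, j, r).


Rank table r_w(7×7) implied by the 16 constraints:

  i=1: 0, 1, 1, 1, 1, 1, 1
  i=2: 0, 1, 2, 2, 2, 2, 2
  i=3: 0, 1, 2, 2, 2, 3, 3
  i=4: 0, 1, 2, 3, 3, 4, 4
  i=5: 1, 2, 3, 4, 4, 5, 5
  i=6: 1, 2, 3, 4, 5, 6, 6
  i=7: 1, 2, 3, 4, 5, 6, 7

giving w = (2, 3, 6, 4, 1, 5, 7) via Δ²R.

Rothe diagram D(w) (6 cells), 2 SE-corners (essential conditions):

[(3, 5, 2), (4, 1, 0)]


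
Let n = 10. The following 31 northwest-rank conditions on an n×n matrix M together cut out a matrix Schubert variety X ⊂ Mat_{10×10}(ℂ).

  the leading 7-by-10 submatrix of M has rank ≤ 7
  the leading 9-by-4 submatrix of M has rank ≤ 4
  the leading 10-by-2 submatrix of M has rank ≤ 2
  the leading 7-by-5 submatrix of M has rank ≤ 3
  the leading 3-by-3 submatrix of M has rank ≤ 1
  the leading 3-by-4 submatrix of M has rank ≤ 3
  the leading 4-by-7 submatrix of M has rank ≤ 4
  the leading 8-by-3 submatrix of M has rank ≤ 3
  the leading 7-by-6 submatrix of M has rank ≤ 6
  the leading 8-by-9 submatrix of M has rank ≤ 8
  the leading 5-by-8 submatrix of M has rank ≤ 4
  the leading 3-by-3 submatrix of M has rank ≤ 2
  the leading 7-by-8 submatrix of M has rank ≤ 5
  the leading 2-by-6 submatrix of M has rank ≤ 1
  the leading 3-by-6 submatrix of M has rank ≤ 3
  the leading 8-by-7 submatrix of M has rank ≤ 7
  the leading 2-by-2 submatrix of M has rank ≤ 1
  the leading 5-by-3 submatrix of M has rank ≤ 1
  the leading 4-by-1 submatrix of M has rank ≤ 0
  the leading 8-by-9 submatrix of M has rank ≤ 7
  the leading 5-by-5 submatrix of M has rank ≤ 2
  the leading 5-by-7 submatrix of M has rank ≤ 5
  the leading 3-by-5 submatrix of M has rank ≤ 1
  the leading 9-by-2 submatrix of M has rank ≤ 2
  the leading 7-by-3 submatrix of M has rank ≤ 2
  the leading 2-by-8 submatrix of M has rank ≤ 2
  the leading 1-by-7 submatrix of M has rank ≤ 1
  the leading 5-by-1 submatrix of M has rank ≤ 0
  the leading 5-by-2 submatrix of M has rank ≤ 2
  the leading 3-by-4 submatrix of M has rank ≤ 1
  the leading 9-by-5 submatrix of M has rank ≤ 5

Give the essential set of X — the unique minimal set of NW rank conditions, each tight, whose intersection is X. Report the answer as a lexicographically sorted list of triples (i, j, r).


Propagating the 31 rank bounds to every northwest block:

  R[1]: 0 | 1 | 1 | 1 | 1 | 1 | 1 | 1 | 1 | 1
  R[2]: 0 | 1 | 1 | 1 | 1 | 1 | 2 | 2 | 2 | 2
  R[3]: 0 | 1 | 1 | 1 | 1 | 2 | 3 | 3 | 3 | 3
  R[4]: 0 | 1 | 1 | 2 | 2 | 3 | 4 | 4 | 4 | 4
  R[5]: 0 | 1 | 1 | 2 | 2 | 3 | 4 | 4 | 5 | 5
  R[6]: 1 | 2 | 2 | 3 | 3 | 4 | 5 | 5 | 6 | 6
  R[7]: 1 | 2 | 2 | 3 | 3 | 4 | 5 | 5 | 6 | 7
  R[8]: 1 | 2 | 3 | 4 | 4 | 5 | 6 | 6 | 7 | 8
  R[9]: 1 | 2 | 3 | 4 | 5 | 6 | 7 | 7 | 8 | 9
  R[10]: 1 | 2 | 3 | 4 | 5 | 6 | 7 | 8 | 9 | 10

hence w(1..10) = (2, 7, 6, 4, 9, 1, 10, 3, 5, 8).

ℓ(w)=19; the 9 essential cells (i,j,r):

[(2, 6, 1), (3, 5, 1), (5, 1, 0), (5, 3, 1), (5, 5, 2), (5, 8, 4), (7, 3, 2), (7, 5, 3), (7, 8, 5)]


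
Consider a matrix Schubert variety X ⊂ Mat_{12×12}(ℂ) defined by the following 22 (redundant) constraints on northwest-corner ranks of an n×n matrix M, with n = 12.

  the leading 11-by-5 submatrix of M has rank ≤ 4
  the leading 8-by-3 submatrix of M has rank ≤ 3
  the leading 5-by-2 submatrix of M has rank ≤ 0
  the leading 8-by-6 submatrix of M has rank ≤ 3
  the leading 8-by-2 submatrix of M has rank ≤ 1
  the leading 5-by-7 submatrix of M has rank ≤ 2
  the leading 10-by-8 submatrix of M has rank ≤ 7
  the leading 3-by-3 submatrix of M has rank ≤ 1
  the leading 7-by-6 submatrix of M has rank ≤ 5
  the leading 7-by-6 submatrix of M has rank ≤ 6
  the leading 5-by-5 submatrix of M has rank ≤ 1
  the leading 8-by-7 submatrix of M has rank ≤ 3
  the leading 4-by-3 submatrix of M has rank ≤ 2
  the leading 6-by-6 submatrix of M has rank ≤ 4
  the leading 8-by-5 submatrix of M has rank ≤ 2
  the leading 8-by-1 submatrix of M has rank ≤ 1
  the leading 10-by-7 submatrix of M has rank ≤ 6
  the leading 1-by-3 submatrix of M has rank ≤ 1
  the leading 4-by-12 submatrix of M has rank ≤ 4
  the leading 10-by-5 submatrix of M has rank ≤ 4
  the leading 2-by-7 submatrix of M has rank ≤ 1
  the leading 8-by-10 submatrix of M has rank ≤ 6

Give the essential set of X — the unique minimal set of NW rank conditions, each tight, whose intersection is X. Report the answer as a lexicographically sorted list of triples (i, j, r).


Computing R[i][j] = min implied NW-rank bound (n=12, 22 conditions):

  i=1: 0 0 1 1 1 1 1 1 1 1 1 1
  i=2: 0 0 1 1 1 1 1 2 2 2 2 2
  i=3: 0 0 1 1 1 2 2 3 3 3 3 3
  i=4: 0 0 1 1 1 2 2 3 4 4 4 4
  i=5: 0 0 1 1 1 2 2 3 4 5 5 5
  i=6: 1 1 2 2 2 3 3 4 5 6 6 6
  i=7: 1 1 2 2 2 3 3 4 5 6 7 7
  i=8: 1 1 2 2 2 3 3 4 5 6 7 8
  i=9: 1 2 3 3 3 4 4 5 6 7 8 9
  i=10: 1 2 3 4 4 5 5 6 7 8 9 10
  i=11: 1 2 3 4 4 5 6 7 8 9 10 11
  i=12: 1 2 3 4 5 6 7 8 9 10 11 12

reading off 1-entries of Δ²R: w = (3, 8, 6, 9, 10, 1, 11, 12, 2, 4, 7, 5).

Rothe diagram D(w) (31 cells), 8 SE-corners (essential conditions):

[(2, 7, 1), (5, 2, 0), (5, 5, 1), (5, 7, 2), (8, 2, 1), (8, 5, 2), (8, 7, 3), (11, 5, 4)]


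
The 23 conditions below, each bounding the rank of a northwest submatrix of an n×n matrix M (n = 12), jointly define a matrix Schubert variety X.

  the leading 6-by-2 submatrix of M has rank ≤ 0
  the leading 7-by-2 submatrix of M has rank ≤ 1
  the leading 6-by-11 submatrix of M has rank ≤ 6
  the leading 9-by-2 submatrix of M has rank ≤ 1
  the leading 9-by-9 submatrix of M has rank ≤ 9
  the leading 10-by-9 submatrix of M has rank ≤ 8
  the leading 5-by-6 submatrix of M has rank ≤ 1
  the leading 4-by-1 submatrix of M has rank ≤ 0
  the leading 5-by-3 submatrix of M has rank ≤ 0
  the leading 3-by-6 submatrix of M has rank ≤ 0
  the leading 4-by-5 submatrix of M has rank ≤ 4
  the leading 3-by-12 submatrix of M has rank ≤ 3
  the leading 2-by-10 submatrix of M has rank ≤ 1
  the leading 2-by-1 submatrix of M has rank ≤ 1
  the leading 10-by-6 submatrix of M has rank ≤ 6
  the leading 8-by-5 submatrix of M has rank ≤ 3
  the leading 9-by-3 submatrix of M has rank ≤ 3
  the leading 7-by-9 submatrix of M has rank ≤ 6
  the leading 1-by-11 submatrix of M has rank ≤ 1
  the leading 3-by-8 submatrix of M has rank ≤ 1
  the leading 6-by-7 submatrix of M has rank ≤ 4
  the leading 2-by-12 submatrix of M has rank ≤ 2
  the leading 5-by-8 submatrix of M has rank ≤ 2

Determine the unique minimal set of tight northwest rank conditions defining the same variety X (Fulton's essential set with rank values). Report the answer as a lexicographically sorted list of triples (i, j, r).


The tightest implied rank at each (i,j), from the 23 conditions:

  R[1]: 0, 0, 0, 0, 0, 0, 1, 1, 1, 1, 1, 1
  R[2]: 0, 0, 0, 0, 0, 0, 1, 1, 1, 1, 2, 2
  R[3]: 0, 0, 0, 0, 0, 0, 1, 1, 2, 2, 3, 3
  R[4]: 0, 0, 0, 1, 1, 1, 2, 2, 3, 3, 4, 4
  R[5]: 0, 0, 0, 1, 1, 1, 2, 2, 3, 4, 5, 5
  R[6]: 0, 0, 1, 2, 2, 2, 3, 3, 4, 5, 6, 6
  R[7]: 1, 1, 2, 3, 3, 3, 4, 4, 5, 6, 7, 7
  R[8]: 1, 1, 2, 3, 3, 4, 5, 5, 6, 7, 8, 8
  R[9]: 1, 1, 2, 3, 4, 5, 6, 6, 7, 8, 9, 9
  R[10]: 1, 2, 3, 4, 5, 6, 7, 7, 8, 9, 10, 10
  R[11]: 1, 2, 3, 4, 5, 6, 7, 8, 9, 10, 11, 11
  R[12]: 1, 2, 3, 4, 5, 6, 7, 8, 9, 10, 11, 12

reading off 1-entries of Δ²R: w = (7, 11, 9, 4, 10, 3, 1, 6, 5, 2, 8, 12).

ℓ(w)=36; the 9 essential cells (i,j,r):

[(2, 10, 1), (3, 6, 0), (3, 8, 1), (5, 3, 0), (5, 6, 1), (5, 8, 2), (6, 2, 0), (8, 5, 3), (9, 2, 1)]


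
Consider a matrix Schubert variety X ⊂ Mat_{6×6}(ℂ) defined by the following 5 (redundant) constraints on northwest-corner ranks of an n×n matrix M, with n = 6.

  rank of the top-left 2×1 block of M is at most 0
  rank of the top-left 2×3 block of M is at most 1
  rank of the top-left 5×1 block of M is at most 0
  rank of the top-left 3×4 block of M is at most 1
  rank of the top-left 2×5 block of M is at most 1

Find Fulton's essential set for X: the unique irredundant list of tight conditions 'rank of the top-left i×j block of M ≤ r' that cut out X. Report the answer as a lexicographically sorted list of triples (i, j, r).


Recovering R(i,j) via the rank-extension bound from the 5 conditions:

  R[1]: 0, 1, 1, 1, 1, 1
  R[2]: 0, 1, 1, 1, 1, 2
  R[3]: 0, 1, 1, 1, 2, 3
  R[4]: 0, 1, 2, 2, 3, 4
  R[5]: 0, 1, 2, 3, 4, 5
  R[6]: 1, 2, 3, 4, 5, 6

so w = (2, 6, 5, 3, 4, 1).

ℓ(w)=10; the 3 essential cells (i,j,r):

[(2, 5, 1), (3, 4, 1), (5, 1, 0)]


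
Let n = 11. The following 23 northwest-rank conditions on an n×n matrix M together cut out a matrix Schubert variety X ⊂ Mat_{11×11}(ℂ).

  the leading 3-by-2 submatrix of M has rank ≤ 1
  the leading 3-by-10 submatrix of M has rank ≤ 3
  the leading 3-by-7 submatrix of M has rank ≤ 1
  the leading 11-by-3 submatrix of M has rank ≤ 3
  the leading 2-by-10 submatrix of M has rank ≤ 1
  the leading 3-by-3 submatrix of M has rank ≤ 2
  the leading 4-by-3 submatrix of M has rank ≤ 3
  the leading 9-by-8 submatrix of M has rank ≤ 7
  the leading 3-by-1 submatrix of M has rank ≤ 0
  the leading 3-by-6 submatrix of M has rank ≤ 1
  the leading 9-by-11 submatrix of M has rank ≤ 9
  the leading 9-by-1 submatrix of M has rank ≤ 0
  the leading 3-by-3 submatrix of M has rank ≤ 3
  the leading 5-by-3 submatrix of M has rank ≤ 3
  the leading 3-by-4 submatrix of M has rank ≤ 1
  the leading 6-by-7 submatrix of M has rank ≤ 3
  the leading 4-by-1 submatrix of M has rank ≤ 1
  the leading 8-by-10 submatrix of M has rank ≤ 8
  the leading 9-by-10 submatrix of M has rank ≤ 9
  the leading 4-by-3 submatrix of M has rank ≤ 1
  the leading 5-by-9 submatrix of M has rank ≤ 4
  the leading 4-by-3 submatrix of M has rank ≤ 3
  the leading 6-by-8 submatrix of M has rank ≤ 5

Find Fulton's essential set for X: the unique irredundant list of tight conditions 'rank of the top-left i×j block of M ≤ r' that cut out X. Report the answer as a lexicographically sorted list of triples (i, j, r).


Propagating the 23 rank bounds to every northwest block:

  i=1: 0, 1, 1, 1, 1, 1, 1, 1, 1, 1, 1
  i=2: 0, 1, 1, 1, 1, 1, 1, 1, 1, 1, 2
  i=3: 0, 1, 1, 1, 1, 1, 1, 2, 2, 2, 3
  i=4: 0, 1, 1, 2, 2, 2, 2, 3, 3, 3, 4
  i=5: 0, 1, 2, 3, 3, 3, 3, 4, 4, 4, 5
  i=6: 0, 1, 2, 3, 3, 3, 3, 4, 5, 5, 6
  i=7: 0, 1, 2, 3, 4, 4, 4, 5, 6, 6, 7
  i=8: 0, 1, 2, 3, 4, 5, 5, 6, 7, 7, 8
  i=9: 0, 1, 2, 3, 4, 5, 6, 7, 8, 8, 9
  i=10: 1, 2, 3, 4, 5, 6, 7, 8, 9, 9, 10
  i=11: 1, 2, 3, 4, 5, 6, 7, 8, 9, 10, 11

second differences of R give the permutation w = (2, 11, 8, 4, 3, 9, 5, 6, 7, 1, 10).

D(w) has 26 cells with 5 SE-corners; essential set:

[(2, 10, 1), (3, 7, 1), (4, 3, 1), (6, 7, 3), (9, 1, 0)]


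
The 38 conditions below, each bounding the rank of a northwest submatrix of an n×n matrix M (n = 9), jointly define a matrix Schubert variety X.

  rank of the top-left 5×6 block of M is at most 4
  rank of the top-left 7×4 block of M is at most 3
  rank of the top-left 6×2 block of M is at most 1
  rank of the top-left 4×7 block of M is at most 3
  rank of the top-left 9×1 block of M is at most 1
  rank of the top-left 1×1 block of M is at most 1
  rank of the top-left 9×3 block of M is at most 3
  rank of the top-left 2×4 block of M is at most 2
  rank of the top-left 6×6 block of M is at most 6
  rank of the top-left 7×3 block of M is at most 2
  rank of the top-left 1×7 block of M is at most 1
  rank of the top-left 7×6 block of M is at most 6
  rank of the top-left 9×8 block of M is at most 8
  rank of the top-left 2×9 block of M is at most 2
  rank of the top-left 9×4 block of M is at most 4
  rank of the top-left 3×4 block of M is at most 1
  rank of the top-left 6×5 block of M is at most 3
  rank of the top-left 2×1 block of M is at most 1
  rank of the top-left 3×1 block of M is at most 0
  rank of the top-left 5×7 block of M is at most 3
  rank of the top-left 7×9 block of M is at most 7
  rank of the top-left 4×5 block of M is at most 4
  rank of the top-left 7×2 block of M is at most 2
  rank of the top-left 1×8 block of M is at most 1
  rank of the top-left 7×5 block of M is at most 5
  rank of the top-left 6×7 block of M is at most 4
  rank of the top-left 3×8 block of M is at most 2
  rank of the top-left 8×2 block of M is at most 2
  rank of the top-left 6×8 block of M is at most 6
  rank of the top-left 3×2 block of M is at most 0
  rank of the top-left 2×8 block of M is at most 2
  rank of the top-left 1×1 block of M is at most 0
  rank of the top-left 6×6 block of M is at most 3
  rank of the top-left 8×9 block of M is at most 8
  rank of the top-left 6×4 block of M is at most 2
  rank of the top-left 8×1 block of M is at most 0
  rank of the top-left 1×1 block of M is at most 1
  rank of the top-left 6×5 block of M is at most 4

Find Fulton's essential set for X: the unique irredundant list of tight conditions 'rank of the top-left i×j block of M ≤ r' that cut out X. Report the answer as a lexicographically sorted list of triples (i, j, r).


Computing R[i][j] = min implied NW-rank bound (n=9, 38 conditions):

  i=1: 0 0 1 1 1 1 1 1 1
  i=2: 0 0 1 1 2 2 2 2 2
  i=3: 0 0 1 1 2 2 2 2 3
  i=4: 0 1 2 2 3 3 3 3 4
  i=5: 0 1 2 2 3 3 3 4 5
  i=6: 0 1 2 2 3 3 4 5 6
  i=7: 0 1 2 3 4 4 5 6 7
  i=8: 0 1 2 3 4 5 6 7 8
  i=9: 1 2 3 4 5 6 7 8 9

giving w = (3, 5, 9, 2, 8, 7, 4, 6, 1) via Δ²R.

ℓ(w)=21; the 7 essential cells (i,j,r):

[(3, 2, 0), (3, 4, 1), (3, 8, 2), (5, 7, 3), (6, 4, 2), (6, 6, 3), (8, 1, 0)]


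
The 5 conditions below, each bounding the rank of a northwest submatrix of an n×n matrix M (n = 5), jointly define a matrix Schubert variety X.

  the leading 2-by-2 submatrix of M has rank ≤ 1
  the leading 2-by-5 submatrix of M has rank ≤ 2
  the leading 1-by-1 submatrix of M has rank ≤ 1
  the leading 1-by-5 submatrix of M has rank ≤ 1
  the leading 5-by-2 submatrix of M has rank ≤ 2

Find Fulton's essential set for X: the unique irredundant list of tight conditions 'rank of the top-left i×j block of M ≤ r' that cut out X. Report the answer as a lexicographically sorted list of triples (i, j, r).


Rank table r_w(5×5) implied by the 5 constraints:

  R[1]: 1 | 1 | 1 | 1 | 1
  R[2]: 1 | 1 | 2 | 2 | 2
  R[3]: 1 | 2 | 3 | 3 | 3
  R[4]: 1 | 2 | 3 | 4 | 4
  R[5]: 1 | 2 | 3 | 4 | 5

giving w = (1, 3, 2, 4, 5) via Δ²R.

Rothe diagram D(w) (1 cell), 1 SE-corner (essential condition):

[(2, 2, 1)]


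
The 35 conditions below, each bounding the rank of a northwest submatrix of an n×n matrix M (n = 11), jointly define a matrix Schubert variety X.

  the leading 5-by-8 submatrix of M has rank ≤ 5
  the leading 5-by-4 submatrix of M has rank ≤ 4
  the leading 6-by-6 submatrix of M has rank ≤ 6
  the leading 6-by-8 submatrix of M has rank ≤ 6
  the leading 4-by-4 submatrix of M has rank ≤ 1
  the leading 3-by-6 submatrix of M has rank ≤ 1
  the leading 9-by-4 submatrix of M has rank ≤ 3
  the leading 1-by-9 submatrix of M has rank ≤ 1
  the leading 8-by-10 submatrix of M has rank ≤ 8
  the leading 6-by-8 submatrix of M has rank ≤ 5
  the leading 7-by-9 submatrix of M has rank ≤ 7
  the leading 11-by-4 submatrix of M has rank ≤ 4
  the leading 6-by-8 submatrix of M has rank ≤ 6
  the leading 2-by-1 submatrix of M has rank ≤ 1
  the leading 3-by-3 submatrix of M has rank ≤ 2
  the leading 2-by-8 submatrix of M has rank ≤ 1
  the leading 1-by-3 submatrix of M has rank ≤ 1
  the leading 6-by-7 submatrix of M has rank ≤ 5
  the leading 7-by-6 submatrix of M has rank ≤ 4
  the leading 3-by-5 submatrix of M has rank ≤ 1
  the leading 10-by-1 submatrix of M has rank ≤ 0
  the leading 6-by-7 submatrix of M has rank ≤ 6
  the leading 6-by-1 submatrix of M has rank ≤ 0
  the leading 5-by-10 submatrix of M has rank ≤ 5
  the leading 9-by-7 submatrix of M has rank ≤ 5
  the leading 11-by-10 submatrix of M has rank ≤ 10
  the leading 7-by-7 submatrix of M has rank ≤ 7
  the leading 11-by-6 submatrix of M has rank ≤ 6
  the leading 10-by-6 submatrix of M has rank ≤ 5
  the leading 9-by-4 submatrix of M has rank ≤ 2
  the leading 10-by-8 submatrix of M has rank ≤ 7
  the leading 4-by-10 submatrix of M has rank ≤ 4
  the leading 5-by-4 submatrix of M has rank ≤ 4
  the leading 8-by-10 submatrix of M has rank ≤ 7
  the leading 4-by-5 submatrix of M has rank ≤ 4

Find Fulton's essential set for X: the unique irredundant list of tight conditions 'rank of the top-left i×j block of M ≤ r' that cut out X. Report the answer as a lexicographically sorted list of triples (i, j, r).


The tightest implied rank at each (i,j), from the 35 conditions:

  R[1]: 0  1  1  1  1  1  1  1  1  1  1
  R[2]: 0  1  1  1  1  1  1  1  2  2  2
  R[3]: 0  1  1  1  1  1  2  2  3  3  3
  R[4]: 0  1  1  1  2  2  3  3  4  4  4
  R[5]: 0  1  2  2  3  3  4  4  5  5  5
  R[6]: 0  1  2  2  3  4  5  5  6  6  6
  R[7]: 0  1  2  2  3  4  5  6  7  7  7
  R[8]: 0  1  2  2  3  4  5  6  7  7  8
  R[9]: 0  1  2  2  3  4  5  6  7  8  9
  R[10]: 0  1  2  3  4  5  6  7  8  9  10
  R[11]: 1  2  3  4  5  6  7  8  9  10  11

the unique w with this rank table is (2, 9, 7, 5, 3, 6, 8, 11, 10, 4, 1).

Fulton essential set (6 of the 27 Rothe cells):

[(2, 8, 1), (3, 6, 1), (4, 4, 1), (8, 10, 7), (9, 4, 2), (10, 1, 0)]


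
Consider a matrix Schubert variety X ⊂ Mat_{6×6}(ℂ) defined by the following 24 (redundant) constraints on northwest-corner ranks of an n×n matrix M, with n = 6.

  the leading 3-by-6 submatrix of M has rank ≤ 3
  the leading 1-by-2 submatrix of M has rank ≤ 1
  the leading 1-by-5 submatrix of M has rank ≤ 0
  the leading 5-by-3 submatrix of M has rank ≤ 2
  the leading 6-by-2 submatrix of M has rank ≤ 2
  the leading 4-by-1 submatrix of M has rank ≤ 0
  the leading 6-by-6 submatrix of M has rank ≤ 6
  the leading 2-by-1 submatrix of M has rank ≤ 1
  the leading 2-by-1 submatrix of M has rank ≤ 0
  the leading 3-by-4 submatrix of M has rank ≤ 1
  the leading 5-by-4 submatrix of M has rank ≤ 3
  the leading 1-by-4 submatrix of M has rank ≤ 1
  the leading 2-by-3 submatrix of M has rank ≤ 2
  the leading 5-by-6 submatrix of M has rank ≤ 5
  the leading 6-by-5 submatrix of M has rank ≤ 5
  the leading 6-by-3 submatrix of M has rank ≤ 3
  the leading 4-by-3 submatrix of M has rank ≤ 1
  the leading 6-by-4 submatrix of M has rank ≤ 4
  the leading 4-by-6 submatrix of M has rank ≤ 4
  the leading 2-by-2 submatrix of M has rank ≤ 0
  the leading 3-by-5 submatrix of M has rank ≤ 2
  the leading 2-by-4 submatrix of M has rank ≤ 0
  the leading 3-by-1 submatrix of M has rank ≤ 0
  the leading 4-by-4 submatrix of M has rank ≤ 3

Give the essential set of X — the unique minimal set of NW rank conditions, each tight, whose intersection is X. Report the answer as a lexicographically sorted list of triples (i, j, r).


Reconstructing r_w from the 24 given conditions:

  0 0 0 0 0 1
  0 0 0 0 1 2
  0 1 1 1 2 3
  0 1 1 2 3 4
  1 2 2 3 4 5
  1 2 3 4 5 6

hence w(1..6) = (6, 5, 2, 4, 1, 3).

4 SE-corners of the 12-cell Rothe diagram give Ess(w):

[(1, 5, 0), (2, 4, 0), (4, 1, 0), (4, 3, 1)]


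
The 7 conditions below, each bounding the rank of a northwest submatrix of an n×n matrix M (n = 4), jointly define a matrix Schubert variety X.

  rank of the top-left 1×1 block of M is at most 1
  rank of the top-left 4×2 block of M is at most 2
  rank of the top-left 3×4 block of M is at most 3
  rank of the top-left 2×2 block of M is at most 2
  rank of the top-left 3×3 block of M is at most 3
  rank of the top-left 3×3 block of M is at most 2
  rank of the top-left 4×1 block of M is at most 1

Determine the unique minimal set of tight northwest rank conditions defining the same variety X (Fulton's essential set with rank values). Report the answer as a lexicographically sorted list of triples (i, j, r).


Rank table r_w(4×4) implied by the 7 constraints:

  1 | 1 | 1 | 1
  1 | 2 | 2 | 2
  1 | 2 | 2 | 3
  1 | 2 | 3 | 4

so w = (1, 2, 4, 3).

Fulton essential set (the sole Rothe cell):

[(3, 3, 2)]


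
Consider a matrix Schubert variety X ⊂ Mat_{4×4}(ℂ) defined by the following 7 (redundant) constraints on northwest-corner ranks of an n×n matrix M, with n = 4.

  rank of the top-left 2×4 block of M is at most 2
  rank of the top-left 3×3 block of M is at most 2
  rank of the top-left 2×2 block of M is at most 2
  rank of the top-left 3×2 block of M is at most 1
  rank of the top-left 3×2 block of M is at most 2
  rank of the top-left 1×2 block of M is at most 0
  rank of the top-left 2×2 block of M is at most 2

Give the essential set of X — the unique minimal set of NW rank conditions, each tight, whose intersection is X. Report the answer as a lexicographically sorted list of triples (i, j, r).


Propagating the 7 rank bounds to every northwest block:

  R[1]: 0 | 0 | 1 | 1
  R[2]: 1 | 1 | 2 | 2
  R[3]: 1 | 1 | 2 | 3
  R[4]: 1 | 2 | 3 | 4

the unique w with this rank table is (3, 1, 4, 2).

|D(w)|=3, |Ess(w)|=2:

[(1, 2, 0), (3, 2, 1)]


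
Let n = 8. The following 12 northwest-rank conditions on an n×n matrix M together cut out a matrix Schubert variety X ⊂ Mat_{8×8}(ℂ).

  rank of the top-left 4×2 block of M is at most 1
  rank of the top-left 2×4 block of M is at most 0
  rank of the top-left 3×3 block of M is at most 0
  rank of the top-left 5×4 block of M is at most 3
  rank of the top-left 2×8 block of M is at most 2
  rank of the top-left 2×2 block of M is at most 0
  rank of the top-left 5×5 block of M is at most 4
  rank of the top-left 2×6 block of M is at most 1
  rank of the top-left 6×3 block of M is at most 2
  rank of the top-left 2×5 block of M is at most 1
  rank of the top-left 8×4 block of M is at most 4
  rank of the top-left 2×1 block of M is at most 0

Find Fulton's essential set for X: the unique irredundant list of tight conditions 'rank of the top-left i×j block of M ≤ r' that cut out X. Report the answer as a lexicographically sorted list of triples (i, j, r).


Reconstructing r_w from the 12 given conditions:

  R[1]: 0, 0, 0, 0, 1, 1, 1, 1
  R[2]: 0, 0, 0, 0, 1, 1, 2, 2
  R[3]: 0, 0, 0, 1, 2, 2, 3, 3
  R[4]: 1, 1, 1, 2, 3, 3, 4, 4
  R[5]: 1, 2, 2, 3, 4, 4, 5, 5
  R[6]: 1, 2, 2, 3, 4, 5, 6, 6
  R[7]: 1, 2, 3, 4, 5, 6, 7, 7
  R[8]: 1, 2, 3, 4, 5, 6, 7, 8

so w = (5, 7, 4, 1, 2, 6, 3, 8).

Rothe diagram D(w) (13 cells), 4 SE-corners (essential conditions):

[(2, 4, 0), (2, 6, 1), (3, 3, 0), (6, 3, 2)]


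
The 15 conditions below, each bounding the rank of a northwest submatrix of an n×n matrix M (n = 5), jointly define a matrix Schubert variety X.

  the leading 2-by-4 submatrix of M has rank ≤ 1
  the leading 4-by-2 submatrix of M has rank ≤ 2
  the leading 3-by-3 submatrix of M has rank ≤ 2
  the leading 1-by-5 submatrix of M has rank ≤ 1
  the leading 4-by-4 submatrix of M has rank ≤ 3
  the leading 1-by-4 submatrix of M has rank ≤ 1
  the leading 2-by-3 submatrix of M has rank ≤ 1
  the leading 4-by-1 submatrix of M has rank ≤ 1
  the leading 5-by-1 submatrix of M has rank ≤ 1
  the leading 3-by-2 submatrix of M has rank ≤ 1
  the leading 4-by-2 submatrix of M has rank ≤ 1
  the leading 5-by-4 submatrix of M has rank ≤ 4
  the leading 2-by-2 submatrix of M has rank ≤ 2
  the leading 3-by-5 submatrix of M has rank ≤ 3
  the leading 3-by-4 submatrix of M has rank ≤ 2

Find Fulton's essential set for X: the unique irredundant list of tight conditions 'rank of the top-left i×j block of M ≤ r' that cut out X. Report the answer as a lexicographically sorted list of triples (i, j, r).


Reconstructing r_w from the 15 given conditions:

  1, 1, 1, 1, 1
  1, 1, 1, 1, 2
  1, 1, 2, 2, 3
  1, 1, 2, 3, 4
  1, 2, 3, 4, 5

the unique w with this rank table is (1, 5, 3, 4, 2).

ℓ(w)=5; the 2 essential cells (i,j,r):

[(2, 4, 1), (4, 2, 1)]


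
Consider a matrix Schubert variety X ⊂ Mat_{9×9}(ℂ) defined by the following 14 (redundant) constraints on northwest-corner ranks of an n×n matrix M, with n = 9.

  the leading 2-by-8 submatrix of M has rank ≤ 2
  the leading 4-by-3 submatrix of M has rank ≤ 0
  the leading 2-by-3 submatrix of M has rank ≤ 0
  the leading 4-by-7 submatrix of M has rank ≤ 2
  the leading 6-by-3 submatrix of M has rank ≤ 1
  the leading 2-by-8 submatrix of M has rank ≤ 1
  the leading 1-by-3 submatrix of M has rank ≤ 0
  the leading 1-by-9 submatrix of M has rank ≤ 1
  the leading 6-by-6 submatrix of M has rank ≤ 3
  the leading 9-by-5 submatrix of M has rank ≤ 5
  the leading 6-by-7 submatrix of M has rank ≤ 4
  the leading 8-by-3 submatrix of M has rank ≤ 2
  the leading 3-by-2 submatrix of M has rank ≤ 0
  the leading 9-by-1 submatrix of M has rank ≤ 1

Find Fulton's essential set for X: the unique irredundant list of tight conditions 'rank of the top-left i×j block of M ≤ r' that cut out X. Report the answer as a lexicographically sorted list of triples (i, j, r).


Rank table r_w(9×9) implied by the 14 constraints:

  R[1]: 0 0 0 1 1 1 1 1 1
  R[2]: 0 0 0 1 1 1 1 1 2
  R[3]: 0 0 0 1 2 2 2 2 3
  R[4]: 0 0 0 1 2 2 2 3 4
  R[5]: 1 1 1 2 3 3 3 4 5
  R[6]: 1 1 1 2 3 3 4 5 6
  R[7]: 1 2 2 3 4 4 5 6 7
  R[8]: 1 2 2 3 4 5 6 7 8
  R[9]: 1 2 3 4 5 6 7 8 9

so w = (4, 9, 5, 8, 1, 7, 2, 6, 3).

ℓ(w)=22; the 6 essential cells (i,j,r):

[(2, 8, 1), (4, 3, 0), (4, 7, 2), (6, 3, 1), (6, 6, 3), (8, 3, 2)]


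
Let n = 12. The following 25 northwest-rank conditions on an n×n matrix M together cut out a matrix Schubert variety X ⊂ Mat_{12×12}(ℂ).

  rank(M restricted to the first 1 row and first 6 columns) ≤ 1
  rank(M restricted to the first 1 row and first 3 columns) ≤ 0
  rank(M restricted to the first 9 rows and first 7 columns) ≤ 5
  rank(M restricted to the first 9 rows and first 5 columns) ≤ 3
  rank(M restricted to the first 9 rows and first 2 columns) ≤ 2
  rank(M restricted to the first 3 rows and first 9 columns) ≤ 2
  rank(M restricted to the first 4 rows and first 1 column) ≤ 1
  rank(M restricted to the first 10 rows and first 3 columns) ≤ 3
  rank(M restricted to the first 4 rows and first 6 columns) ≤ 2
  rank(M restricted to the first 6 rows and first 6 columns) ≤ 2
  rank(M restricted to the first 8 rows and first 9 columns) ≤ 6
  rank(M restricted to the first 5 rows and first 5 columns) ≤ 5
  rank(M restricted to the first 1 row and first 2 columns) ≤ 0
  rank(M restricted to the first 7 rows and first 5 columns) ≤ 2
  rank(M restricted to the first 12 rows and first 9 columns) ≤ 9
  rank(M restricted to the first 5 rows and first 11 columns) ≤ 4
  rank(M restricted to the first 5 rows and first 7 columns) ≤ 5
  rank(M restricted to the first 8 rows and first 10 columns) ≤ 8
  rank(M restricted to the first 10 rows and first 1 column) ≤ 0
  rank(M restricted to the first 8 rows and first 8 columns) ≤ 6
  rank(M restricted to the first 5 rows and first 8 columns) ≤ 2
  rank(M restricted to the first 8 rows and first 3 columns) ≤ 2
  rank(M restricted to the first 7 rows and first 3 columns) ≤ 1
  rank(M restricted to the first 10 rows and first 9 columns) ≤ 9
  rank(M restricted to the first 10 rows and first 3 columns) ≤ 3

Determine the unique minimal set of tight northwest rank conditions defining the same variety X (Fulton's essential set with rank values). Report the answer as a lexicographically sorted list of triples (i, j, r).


Reconstructing r_w from the 25 given conditions:

  i=1: 0, 0, 0, 1, 1, 1, 1, 1, 1, 1, 1, 1
  i=2: 0, 1, 1, 2, 2, 2, 2, 2, 2, 2, 2, 2
  i=3: 0, 1, 1, 2, 2, 2, 2, 2, 2, 3, 3, 3
  i=4: 0, 1, 1, 2, 2, 2, 2, 2, 3, 4, 4, 4
  i=5: 0, 1, 1, 2, 2, 2, 2, 2, 3, 4, 4, 5
  i=6: 0, 1, 1, 2, 2, 2, 3, 3, 4, 5, 5, 6
  i=7: 0, 1, 1, 2, 2, 3, 4, 4, 5, 6, 6, 7
  i=8: 0, 1, 2, 3, 3, 4, 5, 5, 6, 7, 7, 8
  i=9: 0, 1, 2, 3, 3, 4, 5, 6, 7, 8, 8, 9
  i=10: 0, 1, 2, 3, 4, 5, 6, 7, 8, 9, 9, 10
  i=11: 1, 2, 3, 4, 5, 6, 7, 8, 9, 10, 10, 11
  i=12: 1, 2, 3, 4, 5, 6, 7, 8, 9, 10, 11, 12

hence w(1..12) = (4, 2, 10, 9, 12, 7, 6, 3, 8, 5, 1, 11).

9 SE-corners of the 35-cell Rothe diagram give Ess(w):

[(1, 3, 0), (3, 9, 2), (5, 8, 2), (5, 11, 4), (6, 6, 2), (7, 3, 1), (7, 5, 2), (9, 5, 3), (10, 1, 0)]


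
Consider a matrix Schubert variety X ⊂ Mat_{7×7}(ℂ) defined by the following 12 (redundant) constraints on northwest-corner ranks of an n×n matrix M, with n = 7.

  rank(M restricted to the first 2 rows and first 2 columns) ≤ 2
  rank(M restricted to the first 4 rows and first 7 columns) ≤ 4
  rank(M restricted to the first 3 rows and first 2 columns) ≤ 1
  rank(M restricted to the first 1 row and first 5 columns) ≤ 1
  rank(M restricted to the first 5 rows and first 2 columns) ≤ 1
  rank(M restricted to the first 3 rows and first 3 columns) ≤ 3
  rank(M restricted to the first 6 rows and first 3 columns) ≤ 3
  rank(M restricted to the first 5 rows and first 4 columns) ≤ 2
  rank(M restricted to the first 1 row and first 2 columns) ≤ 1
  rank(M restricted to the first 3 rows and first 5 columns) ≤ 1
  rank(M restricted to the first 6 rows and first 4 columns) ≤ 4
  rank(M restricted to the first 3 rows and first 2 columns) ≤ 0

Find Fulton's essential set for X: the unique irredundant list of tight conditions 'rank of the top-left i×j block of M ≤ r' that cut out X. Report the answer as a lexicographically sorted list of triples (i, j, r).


Computing R[i][j] = min implied NW-rank bound (n=7, 12 conditions):

  R[1]: 0  0  1  1  1  1  1
  R[2]: 0  0  1  1  1  2  2
  R[3]: 0  0  1  1  1  2  3
  R[4]: 1  1  2  2  2  3  4
  R[5]: 1  1  2  2  3  4  5
  R[6]: 1  2  3  3  4  5  6
  R[7]: 1  2  3  4  5  6  7

second differences of R give the permutation w = (3, 6, 7, 1, 5, 2, 4).

Rothe diagram D(w) (12 cells), 4 SE-corners (essential conditions):

[(3, 2, 0), (3, 5, 1), (5, 2, 1), (5, 4, 2)]


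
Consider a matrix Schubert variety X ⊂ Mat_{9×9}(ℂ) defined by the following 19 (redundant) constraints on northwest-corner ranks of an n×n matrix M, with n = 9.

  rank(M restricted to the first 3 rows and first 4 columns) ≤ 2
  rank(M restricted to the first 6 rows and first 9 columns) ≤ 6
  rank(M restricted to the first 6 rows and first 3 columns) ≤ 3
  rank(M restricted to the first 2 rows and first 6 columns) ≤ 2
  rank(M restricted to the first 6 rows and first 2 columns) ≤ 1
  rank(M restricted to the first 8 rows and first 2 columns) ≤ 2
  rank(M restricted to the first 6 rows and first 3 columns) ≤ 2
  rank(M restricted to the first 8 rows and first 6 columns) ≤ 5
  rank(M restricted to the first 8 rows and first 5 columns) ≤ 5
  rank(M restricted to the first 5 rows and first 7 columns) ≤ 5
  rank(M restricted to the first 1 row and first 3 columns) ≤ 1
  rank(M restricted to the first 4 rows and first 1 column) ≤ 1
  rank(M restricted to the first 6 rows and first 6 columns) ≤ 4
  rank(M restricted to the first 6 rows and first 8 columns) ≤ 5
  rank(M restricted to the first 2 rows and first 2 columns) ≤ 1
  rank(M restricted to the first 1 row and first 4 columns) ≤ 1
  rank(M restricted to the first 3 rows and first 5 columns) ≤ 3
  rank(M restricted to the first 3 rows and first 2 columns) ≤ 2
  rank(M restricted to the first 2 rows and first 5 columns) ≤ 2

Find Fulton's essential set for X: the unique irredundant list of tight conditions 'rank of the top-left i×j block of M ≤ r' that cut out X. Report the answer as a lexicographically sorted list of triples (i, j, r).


Propagating the 19 rank bounds to every northwest block:

  R[1]: 1 | 1 | 1 | 1 | 1 | 1 | 1 | 1 | 1
  R[2]: 1 | 1 | 2 | 2 | 2 | 2 | 2 | 2 | 2
  R[3]: 1 | 1 | 2 | 2 | 3 | 3 | 3 | 3 | 3
  R[4]: 1 | 1 | 2 | 3 | 4 | 4 | 4 | 4 | 4
  R[5]: 1 | 1 | 2 | 3 | 4 | 4 | 5 | 5 | 5
  R[6]: 1 | 1 | 2 | 3 | 4 | 4 | 5 | 5 | 6
  R[7]: 1 | 2 | 3 | 4 | 5 | 5 | 6 | 6 | 7
  R[8]: 1 | 2 | 3 | 4 | 5 | 5 | 6 | 7 | 8
  R[9]: 1 | 2 | 3 | 4 | 5 | 6 | 7 | 8 | 9

reading off 1-entries of Δ²R: w = (1, 3, 5, 4, 7, 9, 2, 8, 6).

Fulton essential set (5 of the 10 Rothe cells):

[(3, 4, 2), (6, 2, 1), (6, 6, 4), (6, 8, 5), (8, 6, 5)]


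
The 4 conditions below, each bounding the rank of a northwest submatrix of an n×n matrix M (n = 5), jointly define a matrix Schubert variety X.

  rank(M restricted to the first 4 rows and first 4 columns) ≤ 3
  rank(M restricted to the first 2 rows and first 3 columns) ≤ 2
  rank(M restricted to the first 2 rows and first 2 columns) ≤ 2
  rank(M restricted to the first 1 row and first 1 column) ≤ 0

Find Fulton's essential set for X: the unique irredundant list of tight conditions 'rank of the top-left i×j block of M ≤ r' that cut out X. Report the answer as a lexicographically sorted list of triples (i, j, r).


Reconstructing r_w from the 4 given conditions:

  i=1: 0, 1, 1, 1, 1
  i=2: 1, 2, 2, 2, 2
  i=3: 1, 2, 3, 3, 3
  i=4: 1, 2, 3, 3, 4
  i=5: 1, 2, 3, 4, 5

the unique w with this rank table is (2, 1, 3, 5, 4).

ℓ(w)=2; the 2 essential cells (i,j,r):

[(1, 1, 0), (4, 4, 3)]


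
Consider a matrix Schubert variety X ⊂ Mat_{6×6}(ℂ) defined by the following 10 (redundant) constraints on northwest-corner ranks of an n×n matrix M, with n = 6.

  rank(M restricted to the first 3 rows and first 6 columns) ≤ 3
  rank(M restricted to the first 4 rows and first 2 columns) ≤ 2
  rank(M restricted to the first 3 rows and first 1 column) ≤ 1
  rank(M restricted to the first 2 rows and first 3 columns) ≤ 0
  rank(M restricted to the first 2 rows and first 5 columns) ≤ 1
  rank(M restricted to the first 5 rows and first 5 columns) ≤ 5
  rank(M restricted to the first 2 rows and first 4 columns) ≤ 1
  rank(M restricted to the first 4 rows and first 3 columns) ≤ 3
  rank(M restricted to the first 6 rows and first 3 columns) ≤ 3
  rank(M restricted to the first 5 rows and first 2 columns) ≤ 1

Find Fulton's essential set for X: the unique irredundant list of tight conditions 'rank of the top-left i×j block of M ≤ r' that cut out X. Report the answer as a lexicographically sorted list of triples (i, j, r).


Rank table r_w(6×6) implied by the 10 constraints:

  row 1: 0 | 0 | 0 | 1 | 1 | 1
  row 2: 0 | 0 | 0 | 1 | 1 | 2
  row 3: 1 | 1 | 1 | 2 | 2 | 3
  row 4: 1 | 1 | 2 | 3 | 3 | 4
  row 5: 1 | 1 | 2 | 3 | 4 | 5
  row 6: 1 | 2 | 3 | 4 | 5 | 6

reading off 1-entries of Δ²R: w = (4, 6, 1, 3, 5, 2).

ℓ(w)=9; the 3 essential cells (i,j,r):

[(2, 3, 0), (2, 5, 1), (5, 2, 1)]


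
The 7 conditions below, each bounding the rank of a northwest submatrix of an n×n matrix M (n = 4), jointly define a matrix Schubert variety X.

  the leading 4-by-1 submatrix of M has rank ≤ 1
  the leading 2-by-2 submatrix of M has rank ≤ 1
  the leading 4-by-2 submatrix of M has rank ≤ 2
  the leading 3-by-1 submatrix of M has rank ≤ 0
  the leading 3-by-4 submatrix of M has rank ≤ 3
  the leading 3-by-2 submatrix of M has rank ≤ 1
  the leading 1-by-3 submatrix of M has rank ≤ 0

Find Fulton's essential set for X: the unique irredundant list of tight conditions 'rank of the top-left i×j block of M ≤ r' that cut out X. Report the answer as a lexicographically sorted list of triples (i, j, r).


Rank table r_w(4×4) implied by the 7 constraints:

  row 1: 0 0 0 1
  row 2: 0 1 1 2
  row 3: 0 1 2 3
  row 4: 1 2 3 4

second differences of R give the permutation w = (4, 2, 3, 1).

|D(w)|=5, |Ess(w)|=2:

[(1, 3, 0), (3, 1, 0)]


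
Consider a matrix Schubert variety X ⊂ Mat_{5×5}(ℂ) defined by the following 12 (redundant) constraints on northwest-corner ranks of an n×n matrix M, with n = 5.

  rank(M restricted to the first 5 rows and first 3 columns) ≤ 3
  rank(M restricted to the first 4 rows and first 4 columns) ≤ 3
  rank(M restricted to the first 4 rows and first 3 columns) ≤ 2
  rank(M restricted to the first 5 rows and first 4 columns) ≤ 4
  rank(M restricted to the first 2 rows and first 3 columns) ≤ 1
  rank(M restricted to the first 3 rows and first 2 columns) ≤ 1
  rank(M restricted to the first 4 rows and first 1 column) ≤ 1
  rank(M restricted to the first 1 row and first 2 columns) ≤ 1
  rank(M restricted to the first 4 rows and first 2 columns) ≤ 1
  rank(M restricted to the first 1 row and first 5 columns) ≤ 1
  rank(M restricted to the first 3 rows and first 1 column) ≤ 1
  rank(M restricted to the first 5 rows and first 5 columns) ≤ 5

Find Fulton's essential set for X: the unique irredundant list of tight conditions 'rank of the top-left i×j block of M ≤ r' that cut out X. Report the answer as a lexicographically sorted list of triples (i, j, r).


Computing R[i][j] = min implied NW-rank bound (n=5, 12 conditions):

  R[1]: 1 | 1 | 1 | 1 | 1
  R[2]: 1 | 1 | 1 | 2 | 2
  R[3]: 1 | 1 | 2 | 3 | 3
  R[4]: 1 | 1 | 2 | 3 | 4
  R[5]: 1 | 2 | 3 | 4 | 5

the unique w with this rank table is (1, 4, 3, 5, 2).

D(w) has 4 cells with 2 SE-corners; essential set:

[(2, 3, 1), (4, 2, 1)]
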